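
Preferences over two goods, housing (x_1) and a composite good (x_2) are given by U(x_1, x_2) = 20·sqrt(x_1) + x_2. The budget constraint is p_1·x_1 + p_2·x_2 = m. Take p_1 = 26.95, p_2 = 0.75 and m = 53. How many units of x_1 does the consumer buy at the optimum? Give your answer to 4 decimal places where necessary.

x_1* = 0.0774

Solve: √x_1 = 10·p_2/p_1, so x_1*(p_1,p_2) = (10·p_2/p_1)², and x_2* = (m − p_1·x_1*)/p_2.
Plugging in: x_1* = (10·0.75/26.95)² = 0.0774.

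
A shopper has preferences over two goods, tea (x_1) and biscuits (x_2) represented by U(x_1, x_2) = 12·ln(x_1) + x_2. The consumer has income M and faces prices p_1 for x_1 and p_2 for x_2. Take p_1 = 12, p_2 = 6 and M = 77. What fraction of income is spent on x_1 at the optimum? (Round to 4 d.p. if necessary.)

share on x_1 = 0.9351

Set MRS = p_1/p_2: (12/x_1)/1 = p_1/p_2.
So x_1*(p_1,p_2) = 12·p_2/p_1, independent of income; and x_2* = (M − 12·p_2)/p_2.
At the given prices: x_1* = 12·6/12 = 6, and x_2* = 0.8333.
Expenditure on x_1: 12·6 = 72; share = 0.9351.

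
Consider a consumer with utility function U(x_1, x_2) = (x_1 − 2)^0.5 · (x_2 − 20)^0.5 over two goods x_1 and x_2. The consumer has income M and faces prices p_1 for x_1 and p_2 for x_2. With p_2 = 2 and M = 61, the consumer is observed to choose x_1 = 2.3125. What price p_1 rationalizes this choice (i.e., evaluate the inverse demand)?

Let x_1' = x_1−2, x_2' = x_2−20. MRS = x_2'/x_1' = p_1/p_2.
After buying the subsistence bundle (2, 20), a share 0.5 of the remaining income goes to x_1: x_1* = 2 + 0.5·(M − 2p_1 − 20p_2)/p_1.
Set x_1* = 2.3125 in the demand function and solve for p_1: p_1 = 8.

p_1 = 8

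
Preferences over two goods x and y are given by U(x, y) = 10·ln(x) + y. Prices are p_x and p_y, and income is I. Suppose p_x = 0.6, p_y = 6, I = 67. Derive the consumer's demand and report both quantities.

x* = 100, y* = 1.1667

MU_x = 10/x, MU_y = 1. Tangency: 10/x = p_x/p_y.
So x*(p_x,p_y) = 10·p_y/p_x, independent of income; and y* = (I − 10·p_y)/p_y.
At the given prices: x* = 10·6/0.6 = 100, and y* = 1.1667.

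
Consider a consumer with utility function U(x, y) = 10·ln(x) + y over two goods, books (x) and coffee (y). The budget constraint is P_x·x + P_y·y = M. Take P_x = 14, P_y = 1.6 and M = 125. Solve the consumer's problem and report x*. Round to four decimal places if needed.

x* = 1.1429

MU_x = 10/x, MU_y = 1. Tangency: 10/x = P_x/P_y.
So x*(P_x,P_y) = 10·P_y/P_x, independent of income; and y* = (M − 10·P_y)/P_y.
At the given prices: x* = 10·1.6/14 = 1.1429.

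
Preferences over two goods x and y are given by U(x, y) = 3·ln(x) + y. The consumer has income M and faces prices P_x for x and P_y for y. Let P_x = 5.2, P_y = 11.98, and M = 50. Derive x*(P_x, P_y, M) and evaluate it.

x* = 6.9115

Set MRS = P_x/P_y: (3/x)/1 = P_x/P_y.
So x*(P_x,P_y) = 3·P_y/P_x, independent of income; and y* = (M − 3·P_y)/P_y.
At the given prices: x* = 3·11.98/5.2 = 6.9115.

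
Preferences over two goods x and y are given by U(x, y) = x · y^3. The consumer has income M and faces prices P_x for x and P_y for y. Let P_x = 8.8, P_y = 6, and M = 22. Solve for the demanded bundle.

x* = 0.625, y* = 2.75

MU_x/MU_y = (y)/(3·x); tangency sets this equal to P_x/P_y.
So P_y·y = 3·P_x·x; combined with the budget, a share 0.25 of income goes to x.
Demand: x*(P_x,P_y,M) = 0.25·M/P_x and y* = 0.75·M/P_y.
At P_x=8.8, P_y=6, M=22: x* = 0.25·22/8.8 = 0.625, y* = 2.75.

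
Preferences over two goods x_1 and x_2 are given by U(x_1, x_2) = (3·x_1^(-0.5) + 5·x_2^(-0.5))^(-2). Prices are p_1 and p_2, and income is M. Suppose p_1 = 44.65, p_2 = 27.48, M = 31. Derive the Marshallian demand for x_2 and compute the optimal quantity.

MRS = MU_x_1/MU_x_2 = (3/5)·(x_2/x_1)^(1.5). Set equal to p_1/p_2.
Solve for the ratio: x_2/x_1 = [(5/3)·p_1/p_2]^(2/3).
Substitute x_2 = (x_2/x_1)·x_1 into the budget: x_1* = M/(p_1 + p_2·(x_2/x_1)).
Numerically x_2/x_1 = 1.942834, so x_1* = 31/(44.65 + 27.48·1.942834) = 0.3162 and x_2* = 1.942834·0.3162 = 0.6143.

x_2* = 0.6143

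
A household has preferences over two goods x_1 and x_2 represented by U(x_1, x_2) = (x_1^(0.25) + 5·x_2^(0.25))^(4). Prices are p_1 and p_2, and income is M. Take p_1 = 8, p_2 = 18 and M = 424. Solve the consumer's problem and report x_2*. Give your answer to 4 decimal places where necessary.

x_2* = 20.4252

MRS = MU_x_1/MU_x_2 = (1/5)·(x_2/x_1)^(0.75). Set equal to p_1/p_2.
Solve for the ratio: x_2/x_1 = [5·p_1/p_2]^(4/3).
With the ratio pinned down, the budget gives x_1* = M/(p_1 + p_2·(x_2/x_1)) and x_2* = (x_2/x_1)·x_1*.
Numerically x_2/x_1 = 2.899902, so x_1* = 424/(8 + 18·2.899902) = 7.0434 and x_2* = 2.899902·7.0434 = 20.4252.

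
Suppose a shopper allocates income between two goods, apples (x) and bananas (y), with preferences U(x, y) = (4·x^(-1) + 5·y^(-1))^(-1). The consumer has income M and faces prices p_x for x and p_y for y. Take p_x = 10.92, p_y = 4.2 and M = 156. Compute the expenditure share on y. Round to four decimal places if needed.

Substitute y = (y/x)·x into the budget: x* = M/(p_x + p_y·(y/x)).
Numerically y/x = 1.802776, so x* = 156/(10.92 + 4.2·1.802776) = 8.4362 and y* = 1.802776·8.4362 = 15.2086.
Expenditure on y: 4.2·15.2086 = 63.8763; share = 0.4095.

share on y = 0.4095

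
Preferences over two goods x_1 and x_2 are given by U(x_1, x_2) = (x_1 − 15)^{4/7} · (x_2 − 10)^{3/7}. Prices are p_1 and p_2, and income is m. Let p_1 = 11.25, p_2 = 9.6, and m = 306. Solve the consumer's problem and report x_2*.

x_2* = 11.8415

This is Cobb-Douglas in (x_1−15, x_2−10): tangency gives 4/7·p_2·(x_2−10) = 3/7·p_1·(x_1−15).
After buying the subsistence bundle (15, 10), a share 4/7 of the remaining income goes to x_1: x_1* = 15 + 4/7·(m − 15p_1 − 10p_2)/p_1.
Discretionary income = 306 − 15·11.25 − 10·9.6 = 41.25; x_2* = 10 + 3/7·41.25/9.6 = 11.8415.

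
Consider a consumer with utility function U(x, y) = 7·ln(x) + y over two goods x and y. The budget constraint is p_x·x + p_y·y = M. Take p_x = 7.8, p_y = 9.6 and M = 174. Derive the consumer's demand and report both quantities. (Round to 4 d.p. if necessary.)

Set MRS = p_x/p_y: (7/x)/1 = p_x/p_y.
So x*(p_x,p_y) = 7·p_y/p_x, independent of income; and y* = (M − 7·p_y)/p_y.
At the given prices: x* = 7·9.6/7.8 = 8.6154, and y* = 11.125.

x* = 8.6154, y* = 11.125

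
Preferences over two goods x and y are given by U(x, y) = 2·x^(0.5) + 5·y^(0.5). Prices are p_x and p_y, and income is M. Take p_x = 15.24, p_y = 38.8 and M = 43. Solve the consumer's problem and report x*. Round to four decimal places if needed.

With the ratio pinned down, the budget gives x* = M/(p_x + p_y·(y/x)) and y* = (y/x)·x*.
Numerically y/x = 0.964243, so x* = 43/(15.24 + 38.8·0.964243) = 0.8167.

x* = 0.8167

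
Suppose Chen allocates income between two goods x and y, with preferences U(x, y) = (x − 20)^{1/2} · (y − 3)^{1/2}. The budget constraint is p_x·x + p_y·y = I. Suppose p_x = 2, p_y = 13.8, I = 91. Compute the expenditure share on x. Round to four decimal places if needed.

MRS = (y−3)/(x−20). Tangency with p_x/p_y gives y−3 = (p_x/p_y)·(x−20).
After buying the subsistence bundle (20, 3), a share 0.5 of the remaining income goes to x: x* = 20 + 0.5·(I − 20p_x − 3p_y)/p_x.
Discretionary income = 91 − 20·2 − 3·13.8 = 9.6; x* = 20 + 0.5·9.6/2 = 22.4; y* = 3 + 0.5·9.6/13.8 = 3.3478.
Expenditure on x: 2·22.4 = 44.8; share = 0.4923.

share on x = 0.4923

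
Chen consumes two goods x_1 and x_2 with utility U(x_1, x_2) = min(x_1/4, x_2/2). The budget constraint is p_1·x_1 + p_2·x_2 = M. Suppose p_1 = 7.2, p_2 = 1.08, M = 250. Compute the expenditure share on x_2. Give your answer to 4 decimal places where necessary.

Leontief preferences: the optimum is at the kink where x_1/4 = x_2/2, i.e. x_2 = (1/2)·x_1.
Budget: p_1·x_1 + p_2·(1/2)·x_1 = M, so (4·p_1 + 2·p_2)·x_1 = 4·M.
Demand: x_1*(p_1,p_2,M) = 4·M/(4·p_1 + 2·p_2), x_2* = 2·M/(4·p_1 + 2·p_2).
Here 4·7.2 + 2·1.08 = 30.96, giving x_1* = 32.2997 and x_2* = 16.1499.
Expenditure on x_2: 1.08·16.1499 = 17.4419; share = 0.0698.

share on x_2 = 0.0698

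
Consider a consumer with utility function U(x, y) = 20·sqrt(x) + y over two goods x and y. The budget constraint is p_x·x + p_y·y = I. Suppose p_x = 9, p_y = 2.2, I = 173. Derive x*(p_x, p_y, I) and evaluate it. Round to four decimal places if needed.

x* = 5.9753

Set MRS = p_x/p_y: 10·x^(−1/2) = p_x/p_y.
Solve: √x = 10·p_y/p_x, so x*(p_x,p_y) = (10·p_y/p_x)², and y* = (I − p_x·x*)/p_y.
Plugging in: x* = (10·2.2/9)² = 5.9753.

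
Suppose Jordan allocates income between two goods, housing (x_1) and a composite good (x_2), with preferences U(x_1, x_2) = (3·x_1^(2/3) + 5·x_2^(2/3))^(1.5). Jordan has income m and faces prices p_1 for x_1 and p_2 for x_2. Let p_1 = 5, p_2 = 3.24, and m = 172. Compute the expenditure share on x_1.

share on x_1 = 0.0832

MRS = MU_x_1/MU_x_2 = (3/5)·(x_2/x_1)^(1/3). Set equal to p_1/p_2.
Hence x_2/x_1 = ((5/3)·p_1/p_2)^(1/(1/3)), i.e. raised to the 3 power.
Substitute x_2 = (x_2/x_1)·x_1 into the budget: x_1* = m/(p_1 + p_2·(x_2/x_1)).
Numerically x_2/x_1 = 17.01458, so x_1* = 172/(5 + 3.24·17.01458) = 2.8606 and x_2* = 17.01458·2.8606 = 48.6719.
Expenditure on x_1: 5·2.8606 = 14.303; share = 0.0832.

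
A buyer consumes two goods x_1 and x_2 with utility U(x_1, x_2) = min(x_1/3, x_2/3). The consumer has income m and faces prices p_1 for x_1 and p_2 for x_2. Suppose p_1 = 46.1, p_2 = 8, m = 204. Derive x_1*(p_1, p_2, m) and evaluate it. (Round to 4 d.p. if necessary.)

x_1* = 3.7708

Leontief preferences: the optimum is at the kink where x_1/3 = x_2/3, i.e. x_2 = x_1.
Budget: p_1·x_1 + p_2·x_1 = m, so (3·p_1 + 3·p_2)·x_1 = 3·m.
Demand: x_1*(p_1,p_2,m) = 3·m/(3·p_1 + 3·p_2), x_2* = 3·m/(3·p_1 + 3·p_2).
Here 3·46.1 + 3·8 = 162.3, giving x_1* = 3.7708.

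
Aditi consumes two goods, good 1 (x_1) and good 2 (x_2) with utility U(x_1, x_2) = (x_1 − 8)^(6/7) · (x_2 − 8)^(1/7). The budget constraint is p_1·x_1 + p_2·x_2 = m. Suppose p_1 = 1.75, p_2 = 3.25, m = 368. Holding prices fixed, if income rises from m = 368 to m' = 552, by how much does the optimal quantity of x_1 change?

MRS = 6·(x_2−8)/(x_1−8). Tangency with p_1/p_2 gives x_2−8 = (1/6)·(p_1/p_2)·(x_1−8).
After buying the subsistence bundle (8, 8), a share 6/7 of the remaining income goes to x_1: x_1* = 8 + 6/7·(m − 8p_1 − 8p_2)/p_1.
Discretionary income = 368 − 8·1.75 − 8·3.25 = 328; x_1* = 8 + 6/7·328/1.75 = 168.6531.
At m' = 552: x_1* = 258.7755. Change: 258.7755 − 168.6531 = 90.1224.

Δx_1* = 90.1224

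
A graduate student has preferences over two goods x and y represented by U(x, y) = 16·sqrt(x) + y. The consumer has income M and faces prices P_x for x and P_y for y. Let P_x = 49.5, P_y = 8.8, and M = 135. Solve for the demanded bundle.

x* = 2.0227, y* = 3.9631

MU_x = 8/√x, MU_y = 1. Tangency: 8/√x = P_x/P_y.
Solve: √x = 8·P_y/P_x, so x*(P_x,P_y) = (8·P_y/P_x)², and y* = (M − P_x·x*)/P_y.
Plugging in: x* = (8·8.8/49.5)² = 2.0227, y* = 3.9631.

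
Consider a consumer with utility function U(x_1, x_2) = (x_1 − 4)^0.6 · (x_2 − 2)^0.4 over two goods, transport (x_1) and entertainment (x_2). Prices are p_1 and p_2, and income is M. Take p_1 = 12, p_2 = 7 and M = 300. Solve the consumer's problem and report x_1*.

x_1* = 15.9

Let x_1' = x_1−4, x_2' = x_2−2. MRS = (3/2)·x_2'/x_1' = p_1/p_2.
Substituting into the budget: x_1* = 4 + 0.6·(M − 4·p_1 − 2·p_2)/p_1, and x_2* = 2 + 0.4·(…)/p_2.
Discretionary income = 300 − 4·12 − 2·7 = 238; x_1* = 4 + 0.6·238/12 = 15.9.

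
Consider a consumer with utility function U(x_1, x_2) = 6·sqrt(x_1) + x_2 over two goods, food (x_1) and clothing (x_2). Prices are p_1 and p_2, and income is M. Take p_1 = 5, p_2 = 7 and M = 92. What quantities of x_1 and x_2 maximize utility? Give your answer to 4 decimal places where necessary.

x_1* = 17.64, x_2* = 0.5429

MU_x_1 = 3/√x_1, MU_x_2 = 1. Tangency: 3/√x_1 = p_1/p_2.
Solve: √x_1 = 3·p_2/p_1, so x_1*(p_1,p_2) = (3·p_2/p_1)², and x_2* = (M − p_1·x_1*)/p_2.
Plugging in: x_1* = (3·7/5)² = 17.64, x_2* = 0.5429.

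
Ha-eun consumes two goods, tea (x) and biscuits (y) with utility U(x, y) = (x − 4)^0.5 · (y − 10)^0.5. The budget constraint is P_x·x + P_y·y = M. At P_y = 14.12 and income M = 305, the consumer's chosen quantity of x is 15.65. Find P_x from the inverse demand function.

P_x = 6

MRS = (y−10)/(x−4). Tangency with P_x/P_y gives y−10 = (P_x/P_y)·(x−4).
After buying the subsistence bundle (4, 10), a share 0.5 of the remaining income goes to x: x* = 4 + 0.5·(M − 4P_x − 10P_y)/P_x.
Set x* = 15.65 in the demand function and solve for P_x: P_x = 6.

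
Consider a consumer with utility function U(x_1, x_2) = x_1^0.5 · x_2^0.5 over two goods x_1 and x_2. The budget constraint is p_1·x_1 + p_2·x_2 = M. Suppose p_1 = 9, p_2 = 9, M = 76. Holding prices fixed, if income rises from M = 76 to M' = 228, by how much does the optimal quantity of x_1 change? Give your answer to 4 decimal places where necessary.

Δx_1* = 8.4444

Demand: x_1*(p_1,p_2,M) = 0.5·M/p_1 and x_2* = 0.5·M/p_2.
At p_1=9, p_2=9, M=76: x_1* = 0.5·76/9 = 4.2222.
At M' = 228: x_1* = 12.6667. Change: 12.6667 − 4.2222 = 8.4444.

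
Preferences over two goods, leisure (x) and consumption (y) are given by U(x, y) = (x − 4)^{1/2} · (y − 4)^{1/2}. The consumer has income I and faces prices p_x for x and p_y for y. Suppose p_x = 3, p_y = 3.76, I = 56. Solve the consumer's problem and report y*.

y* = 7.8511

Let x' = x−4, y' = y−4. MRS = y'/x' = p_x/p_y.
Substituting into the budget: x* = 4 + 0.5·(I − 4·p_x − 4·p_y)/p_x, and y* = 4 + 0.5·(…)/p_y.
Discretionary income = 56 − 4·3 − 4·3.76 = 28.96; y* = 4 + 0.5·28.96/3.76 = 7.8511.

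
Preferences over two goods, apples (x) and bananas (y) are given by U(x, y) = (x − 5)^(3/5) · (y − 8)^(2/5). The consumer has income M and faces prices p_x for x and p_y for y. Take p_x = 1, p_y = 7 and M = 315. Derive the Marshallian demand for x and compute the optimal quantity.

Let x' = x−5, y' = y−8. MRS = (3/2)·y'/x' = p_x/p_y.
After buying the subsistence bundle (5, 8), a share 0.6 of the remaining income goes to x: x* = 5 + 0.6·(M − 5p_x − 8p_y)/p_x.
Discretionary income = 315 − 5·1 − 8·7 = 254; x* = 5 + 0.6·254/1 = 157.4.

x* = 157.4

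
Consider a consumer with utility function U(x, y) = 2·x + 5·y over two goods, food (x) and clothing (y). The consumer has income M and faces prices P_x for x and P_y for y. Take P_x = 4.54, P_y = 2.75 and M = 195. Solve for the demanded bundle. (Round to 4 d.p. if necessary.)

x* = 0, y* = 70.9091

Linear utility — the consumer picks whichever good has higher MU/price: 2/4.54 = 0.4405 vs 5/2.75 = 1.8182.
y gives more utility per dollar, so spend all income on y: y* = M/P_y, x* = 0.
Numerically: x* = 0, y* = 70.9091.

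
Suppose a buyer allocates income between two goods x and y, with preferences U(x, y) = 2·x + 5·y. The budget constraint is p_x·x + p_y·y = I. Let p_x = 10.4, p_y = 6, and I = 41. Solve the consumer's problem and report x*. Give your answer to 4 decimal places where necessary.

y gives more utility per dollar, so spend all income on y: y* = I/p_y, x* = 0.
Numerically: x* = 0, y* = 6.8333.

x* = 0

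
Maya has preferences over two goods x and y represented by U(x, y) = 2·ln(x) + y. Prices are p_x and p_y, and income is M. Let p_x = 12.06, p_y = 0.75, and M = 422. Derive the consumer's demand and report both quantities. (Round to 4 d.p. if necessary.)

x* = 0.1244, y* = 560.6667

So x*(p_x,p_y) = 2·p_y/p_x, independent of income; and y* = (M − 2·p_y)/p_y.
At the given prices: x* = 2·0.75/12.06 = 0.1244, and y* = 560.6667.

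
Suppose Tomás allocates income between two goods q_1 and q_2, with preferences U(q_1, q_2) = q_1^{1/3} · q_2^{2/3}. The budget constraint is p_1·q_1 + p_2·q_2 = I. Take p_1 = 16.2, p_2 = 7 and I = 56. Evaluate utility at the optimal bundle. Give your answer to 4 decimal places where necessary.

MU_q_1/MU_q_2 = (1/3·q_2)/(2/3·q_1); tangency sets this equal to p_1/p_2.
So 1/3·p_2·q_2 = 2/3·p_1·q_1; combined with the budget, a share 1/3 of income goes to q_1.
Demand: q_1*(p_1,p_2,I) = 1/3·I/p_1 and q_2* = 2/3·I/p_2.
At p_1=16.2, p_2=7, I=56: q_1* = 1/3·56/16.2 = 1.1523, q_2* = 5.3333.
Utility at the optimum: U(1.1523, 5.3333) = 3.2002.

V = 3.2002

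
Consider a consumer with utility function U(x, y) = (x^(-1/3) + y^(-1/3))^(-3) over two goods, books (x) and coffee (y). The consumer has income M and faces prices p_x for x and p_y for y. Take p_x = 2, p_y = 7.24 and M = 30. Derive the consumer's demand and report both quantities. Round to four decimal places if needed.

MU_x ∝ x^(-4/3), MU_y ∝ y^(-4/3), so MRS = (y/x)^(4/3) = p_x/p_y.
Hence y/x = (p_x/p_y)^(1/(4/3)), i.e. raised to the 0.75 power.
With the ratio pinned down, the budget gives x* = M/(p_x + p_y·(y/x)) and y* = (y/x)·x*.
Numerically y/x = 0.381038, so x* = 30/(2 + 7.24·0.381038) = 6.3042 and y* = 0.381038·6.3042 = 2.4021.

x* = 6.3042, y* = 2.4021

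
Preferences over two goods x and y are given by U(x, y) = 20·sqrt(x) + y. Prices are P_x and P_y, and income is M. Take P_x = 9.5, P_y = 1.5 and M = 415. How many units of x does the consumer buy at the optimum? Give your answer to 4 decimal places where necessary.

x* = 2.4931

MU_x = 10/√x, MU_y = 1. Tangency: 10/√x = P_x/P_y.
Thus x* = (10·P_y/P_x)² — independent of M — with the rest of income spent on y.
Plugging in: x* = (10·1.5/9.5)² = 2.4931.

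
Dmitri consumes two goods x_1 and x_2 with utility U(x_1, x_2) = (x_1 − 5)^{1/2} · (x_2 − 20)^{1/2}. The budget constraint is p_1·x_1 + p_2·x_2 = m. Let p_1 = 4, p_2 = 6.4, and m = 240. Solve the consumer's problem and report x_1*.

Discretionary income = 240 − 5·4 − 20·6.4 = 92; x_1* = 5 + 0.5·92/4 = 16.5.

x_1* = 16.5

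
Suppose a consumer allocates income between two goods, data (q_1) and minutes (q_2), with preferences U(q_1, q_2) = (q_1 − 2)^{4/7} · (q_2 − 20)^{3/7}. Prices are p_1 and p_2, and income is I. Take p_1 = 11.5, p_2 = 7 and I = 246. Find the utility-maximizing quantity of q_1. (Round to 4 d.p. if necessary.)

q_1* = 6.1242

MRS = (4/3)·(q_2−20)/(q_1−2). Tangency with p_1/p_2 gives q_2−20 = (3/4)·(p_1/p_2)·(q_1−2).
Substituting into the budget: q_1* = 2 + 4/7·(I − 2·p_1 − 20·p_2)/p_1, and q_2* = 20 + 3/7·(…)/p_2.
Discretionary income = 246 − 2·11.5 − 20·7 = 83; q_1* = 2 + 4/7·83/11.5 = 6.1242.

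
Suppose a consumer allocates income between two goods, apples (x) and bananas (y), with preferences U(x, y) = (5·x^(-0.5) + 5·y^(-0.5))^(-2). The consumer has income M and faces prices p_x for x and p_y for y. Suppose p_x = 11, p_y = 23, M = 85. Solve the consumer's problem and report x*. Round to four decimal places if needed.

Numerically y/x = 0.611566, so x* = 85/(11 + 23·0.611566) = 3.391.

x* = 3.391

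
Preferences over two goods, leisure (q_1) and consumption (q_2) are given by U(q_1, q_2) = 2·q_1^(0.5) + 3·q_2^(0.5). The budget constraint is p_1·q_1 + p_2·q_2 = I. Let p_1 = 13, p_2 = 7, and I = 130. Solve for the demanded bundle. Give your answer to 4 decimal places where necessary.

q_1* = 1.931, q_2* = 14.9852

From the CES first-order condition, (2/3)·(q_2/q_1)^(0.5) = p_1/p_2.
Solve for the ratio: q_2/q_1 = [(3/2)·p_1/p_2]^(2).
With the ratio pinned down, the budget gives q_1* = I/(p_1 + p_2·(q_2/q_1)) and q_2* = (q_2/q_1)·q_1*.
Numerically q_2/q_1 = 7.760204, so q_1* = 130/(13 + 7·7.760204) = 1.931 and q_2* = 7.760204·1.931 = 14.9852.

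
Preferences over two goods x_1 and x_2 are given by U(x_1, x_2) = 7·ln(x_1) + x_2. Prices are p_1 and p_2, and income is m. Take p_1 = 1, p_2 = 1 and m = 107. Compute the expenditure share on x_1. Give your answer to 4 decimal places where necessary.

MU_x_1 = 7/x_1, MU_x_2 = 1. Tangency: 7/x_1 = p_1/p_2.
So x_1*(p_1,p_2) = 7·p_2/p_1, independent of income; and x_2* = (m − 7·p_2)/p_2.
At the given prices: x_1* = 7·1/1 = 7, and x_2* = 100.
Expenditure on x_1: 1·7 = 7; share = 0.0654.

share on x_1 = 0.0654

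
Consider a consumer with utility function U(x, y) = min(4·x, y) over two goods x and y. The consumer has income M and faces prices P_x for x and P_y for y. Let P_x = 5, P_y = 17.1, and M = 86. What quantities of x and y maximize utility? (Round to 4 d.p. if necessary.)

With perfect complements, no substitution: consume in ratio x:y = 1:4.
Budget: P_x·x + P_y·4·x = M, so (P_x + 4·P_y)·x = M.
Demand: x*(P_x,P_y,M) = M/(P_x + 4·P_y), y* = 4·M/(P_x + 4·P_y).
Here 5 + 4·17.1 = 73.4, giving x* = 1.1717 and y* = 4.6866.

x* = 1.1717, y* = 4.6866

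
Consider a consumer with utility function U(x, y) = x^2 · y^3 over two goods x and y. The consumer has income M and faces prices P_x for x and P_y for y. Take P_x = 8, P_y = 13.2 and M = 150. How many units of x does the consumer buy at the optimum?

Demand: x*(P_x,P_y,M) = 0.4·M/P_x and y* = 0.6·M/P_y.
At P_x=8, P_y=13.2, M=150: x* = 0.4·150/8 = 7.5.

x* = 7.5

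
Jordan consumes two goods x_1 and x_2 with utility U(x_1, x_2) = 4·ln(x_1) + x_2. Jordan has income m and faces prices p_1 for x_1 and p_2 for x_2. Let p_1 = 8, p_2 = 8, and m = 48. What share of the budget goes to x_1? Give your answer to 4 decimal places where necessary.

Set MRS = p_1/p_2: (4/x_1)/1 = p_1/p_2.
So x_1*(p_1,p_2) = 4·p_2/p_1, independent of income; and x_2* = (m − 4·p_2)/p_2.
At the given prices: x_1* = 4·8/8 = 4, and x_2* = 2.
Expenditure on x_1: 8·4 = 32; share = 0.6667.

share on x_1 = 0.6667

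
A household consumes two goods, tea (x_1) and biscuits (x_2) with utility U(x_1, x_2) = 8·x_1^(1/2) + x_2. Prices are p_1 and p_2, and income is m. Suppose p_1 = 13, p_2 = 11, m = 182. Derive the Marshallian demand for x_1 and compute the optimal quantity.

Utility is quasi-linear in x_2; the FOC for x_1 is 4/√x_1 = p_1/p_2.
Thus x_1* = (4·p_2/p_1)² — independent of m — with the rest of income spent on x_2.
Plugging in: x_1* = (4·11/13)² = 11.4556.

x_1* = 11.4556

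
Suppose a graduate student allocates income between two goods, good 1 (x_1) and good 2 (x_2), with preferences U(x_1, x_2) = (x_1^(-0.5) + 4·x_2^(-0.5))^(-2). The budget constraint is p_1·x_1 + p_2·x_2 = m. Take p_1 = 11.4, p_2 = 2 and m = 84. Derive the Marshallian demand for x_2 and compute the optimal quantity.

Numerically x_2/x_1 = 8.040627, so x_1* = 84/(11.4 + 2·8.040627) = 3.0566 and x_2* = 8.040627·3.0566 = 24.5772.

x_2* = 24.5772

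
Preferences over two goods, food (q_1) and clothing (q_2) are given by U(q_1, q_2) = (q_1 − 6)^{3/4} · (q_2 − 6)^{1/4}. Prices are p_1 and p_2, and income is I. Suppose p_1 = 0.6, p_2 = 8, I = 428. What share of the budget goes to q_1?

share on q_1 = 0.668

MRS = 3·(q_2−6)/(q_1−6). Tangency with p_1/p_2 gives q_2−6 = (1/3)·(p_1/p_2)·(q_1−6).
After buying the subsistence bundle (6, 6), a share 0.75 of the remaining income goes to q_1: q_1* = 6 + 0.75·(I − 6p_1 − 6p_2)/p_1.
Discretionary income = 428 − 6·0.6 − 6·8 = 376.4; q_1* = 6 + 0.75·376.4/0.6 = 476.5; q_2* = 6 + 0.25·376.4/8 = 17.7625.
Expenditure on q_1: 0.6·476.5 = 285.9; share = 0.668.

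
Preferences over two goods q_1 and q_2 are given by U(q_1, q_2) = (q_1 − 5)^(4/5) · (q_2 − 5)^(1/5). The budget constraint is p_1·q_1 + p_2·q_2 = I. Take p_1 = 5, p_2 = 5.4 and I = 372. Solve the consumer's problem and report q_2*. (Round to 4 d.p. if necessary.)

q_2* = 16.8519

MRS = 4·(q_2−5)/(q_1−5). Tangency with p_1/p_2 gives q_2−5 = (1/4)·(p_1/p_2)·(q_1−5).
After buying the subsistence bundle (5, 5), a share 0.8 of the remaining income goes to q_1: q_1* = 5 + 0.8·(I − 5p_1 − 5p_2)/p_1.
Discretionary income = 372 − 5·5 − 5·5.4 = 320; q_2* = 5 + 0.2·320/5.4 = 16.8519.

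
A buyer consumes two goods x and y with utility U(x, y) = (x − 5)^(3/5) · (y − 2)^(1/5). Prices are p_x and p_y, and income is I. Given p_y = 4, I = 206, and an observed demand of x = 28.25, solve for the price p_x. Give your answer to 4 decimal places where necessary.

This is Cobb-Douglas in (x−5, y−2): tangency gives 0.6·p_y·(y−2) = 0.2·p_x·(x−5).
After buying the subsistence bundle (5, 2), a share 0.75 of the remaining income goes to x: x* = 5 + 0.75·(I − 5p_x − 2p_y)/p_x.
Set x* = 28.25 in the demand function and solve for p_x: p_x = 5.5.

p_x = 5.5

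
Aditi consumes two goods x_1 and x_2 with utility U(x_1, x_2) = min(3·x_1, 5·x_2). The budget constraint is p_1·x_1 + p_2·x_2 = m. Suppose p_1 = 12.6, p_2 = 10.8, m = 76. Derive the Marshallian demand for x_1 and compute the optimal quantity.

Leontief preferences: the optimum is at the kink where x_1/5 = x_2/3, i.e. x_2 = (3/5)·x_1.
Budget: p_1·x_1 + p_2·(3/5)·x_1 = m, so (5·p_1 + 3·p_2)·x_1 = 5·m.
Demand: x_1*(p_1,p_2,m) = 5·m/(5·p_1 + 3·p_2), x_2* = 3·m/(5·p_1 + 3·p_2).
Here 5·12.6 + 3·10.8 = 95.4, giving x_1* = 3.9832.

x_1* = 3.9832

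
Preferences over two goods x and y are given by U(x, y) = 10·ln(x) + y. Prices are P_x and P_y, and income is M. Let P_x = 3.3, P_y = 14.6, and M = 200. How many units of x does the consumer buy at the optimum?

So x*(P_x,P_y) = 10·P_y/P_x, independent of income; and y* = (M − 10·P_y)/P_y.
At the given prices: x* = 10·14.6/3.3 = 44.2424.

x* = 44.2424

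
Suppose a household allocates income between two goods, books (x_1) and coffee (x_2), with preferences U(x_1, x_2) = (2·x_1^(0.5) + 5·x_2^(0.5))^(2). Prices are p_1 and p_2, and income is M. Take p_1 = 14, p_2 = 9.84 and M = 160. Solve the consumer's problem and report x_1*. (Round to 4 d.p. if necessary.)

x_1* = 1.1553

From the CES first-order condition, (2/5)·(x_2/x_1)^(0.5) = p_1/p_2.
Solve for the ratio: x_2/x_1 = [(5/2)·p_1/p_2]^(2).
Substitute x_2 = (x_2/x_1)·x_1 into the budget: x_1* = M/(p_1 + p_2·(x_2/x_1)).
Numerically x_2/x_1 = 12.651613, so x_1* = 160/(14 + 9.84·12.651613) = 1.1553.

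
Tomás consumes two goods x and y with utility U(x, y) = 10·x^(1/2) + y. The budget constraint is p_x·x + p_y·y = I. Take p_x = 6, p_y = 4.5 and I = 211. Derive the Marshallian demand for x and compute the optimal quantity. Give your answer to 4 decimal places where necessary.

Set MRS = p_x/p_y: 5·x^(−1/2) = p_x/p_y.
Solve: √x = 5·p_y/p_x, so x*(p_x,p_y) = (5·p_y/p_x)², and y* = (I − p_x·x*)/p_y.
Plugging in: x* = (5·4.5/6)² = 14.0625.

x* = 14.0625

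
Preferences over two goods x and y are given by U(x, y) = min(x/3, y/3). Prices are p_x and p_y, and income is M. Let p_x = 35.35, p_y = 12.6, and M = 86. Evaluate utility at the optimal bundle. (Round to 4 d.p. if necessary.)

V = 0.5978

Leontief preferences: the optimum is at the kink where x/3 = y/3, i.e. y = x.
Budget: p_x·x + p_y·x = M, so (3·p_x + 3·p_y)·x = 3·M.
Demand: x*(p_x,p_y,M) = 3·M/(3·p_x + 3·p_y), y* = 3·M/(3·p_x + 3·p_y).
Here 3·35.35 + 3·12.6 = 143.85, giving x* = 1.7935 and y* = 1.7935.
Utility at the optimum: U(1.7935, 1.7935) = 0.5978.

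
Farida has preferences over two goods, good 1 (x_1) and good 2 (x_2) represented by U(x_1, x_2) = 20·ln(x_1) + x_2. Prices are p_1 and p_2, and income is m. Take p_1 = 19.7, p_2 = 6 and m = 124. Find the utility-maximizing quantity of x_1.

Set MRS = p_1/p_2: (20/x_1)/1 = p_1/p_2.
So x_1*(p_1,p_2) = 20·p_2/p_1, independent of income; and x_2* = (m − 20·p_2)/p_2.
At the given prices: x_1* = 20·6/19.7 = 6.0914.

x_1* = 6.0914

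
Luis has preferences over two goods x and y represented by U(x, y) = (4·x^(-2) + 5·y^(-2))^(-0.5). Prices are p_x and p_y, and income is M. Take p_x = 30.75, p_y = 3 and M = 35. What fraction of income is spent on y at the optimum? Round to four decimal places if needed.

From the CES first-order condition, (4/5)·(y/x)^(3) = p_x/p_y.
Solve for the ratio: y/x = [(5/4)·p_x/p_y]^(1/3).
Substitute y = (y/x)·x into the budget: x* = M/(p_x + p_y·(y/x)).
Numerically y/x = 2.339975, so x* = 35/(30.75 + 3·2.339975) = 0.9267 and y* = 2.339975·0.9267 = 2.1684.
Expenditure on y: 3·2.1684 = 6.5051; share = 0.1859.

share on y = 0.1859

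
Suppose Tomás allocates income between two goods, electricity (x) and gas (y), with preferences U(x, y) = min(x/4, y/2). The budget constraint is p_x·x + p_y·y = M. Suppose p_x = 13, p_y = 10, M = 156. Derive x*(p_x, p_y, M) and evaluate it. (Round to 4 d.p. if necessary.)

x* = 8.6667

With perfect complements, no substitution: consume in ratio x:y = 4:2.
Budget: p_x·x + p_y·(1/2)·x = M, so (4·p_x + 2·p_y)·x = 4·M.
Demand: x*(p_x,p_y,M) = 4·M/(4·p_x + 2·p_y), y* = 2·M/(4·p_x + 2·p_y).
Here 4·13 + 2·10 = 72, giving x* = 8.6667.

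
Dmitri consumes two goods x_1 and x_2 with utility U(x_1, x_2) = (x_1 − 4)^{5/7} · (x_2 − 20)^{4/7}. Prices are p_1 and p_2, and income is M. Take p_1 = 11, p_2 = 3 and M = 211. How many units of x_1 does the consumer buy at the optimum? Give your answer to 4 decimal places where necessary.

x_1* = 9.404

MRS = (5/4)·(x_2−20)/(x_1−4). Tangency with p_1/p_2 gives x_2−20 = (4/5)·(p_1/p_2)·(x_1−4).
Substituting into the budget: x_1* = 4 + 5/9·(M − 4·p_1 − 20·p_2)/p_1, and x_2* = 20 + 4/9·(…)/p_2.
Discretionary income = 211 − 4·11 − 20·3 = 107; x_1* = 4 + 5/9·107/11 = 9.404.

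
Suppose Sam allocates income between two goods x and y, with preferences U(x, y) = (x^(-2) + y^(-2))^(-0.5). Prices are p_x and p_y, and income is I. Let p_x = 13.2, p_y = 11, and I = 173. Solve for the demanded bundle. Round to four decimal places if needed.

x* = 6.9508, y* = 7.3863

From the CES first-order condition, (y/x)^(3) = p_x/p_y.
Solve for the ratio: y/x = [p_x/p_y]^(1/3).
With the ratio pinned down, the budget gives x* = I/(p_x + p_y·(y/x)) and y* = (y/x)·x*.
Numerically y/x = 1.062659, so x* = 173/(13.2 + 11·1.062659) = 6.9508 and y* = 1.062659·6.9508 = 7.3863.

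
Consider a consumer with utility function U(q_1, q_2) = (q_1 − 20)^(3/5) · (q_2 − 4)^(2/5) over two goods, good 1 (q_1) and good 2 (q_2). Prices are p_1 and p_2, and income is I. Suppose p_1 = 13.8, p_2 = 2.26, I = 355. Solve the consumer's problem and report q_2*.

q_2* = 16.3823

MRS = (3/2)·(q_2−4)/(q_1−20). Tangency with p_1/p_2 gives q_2−4 = (2/3)·(p_1/p_2)·(q_1−20).
Substituting into the budget: q_1* = 20 + 0.6·(I − 20·p_1 − 4·p_2)/p_1, and q_2* = 4 + 0.4·(…)/p_2.
Discretionary income = 355 − 20·13.8 − 4·2.26 = 69.96; q_2* = 4 + 0.4·69.96/2.26 = 16.3823.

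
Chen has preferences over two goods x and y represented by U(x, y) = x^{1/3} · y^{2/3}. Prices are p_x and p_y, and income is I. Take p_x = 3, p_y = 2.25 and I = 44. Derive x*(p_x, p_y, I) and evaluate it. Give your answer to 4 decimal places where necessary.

x* = 4.8889

The MRS is (1/2)·y/x. Set MRS = p_x/p_y.
So 1/3·p_y·y = 2/3·p_x·x; combined with the budget, a share 1/3 of income goes to x.
Demand: x*(p_x,p_y,I) = 1/3·I/p_x and y* = 2/3·I/p_y.
At p_x=3, p_y=2.25, I=44: x* = 1/3·44/3 = 4.8889.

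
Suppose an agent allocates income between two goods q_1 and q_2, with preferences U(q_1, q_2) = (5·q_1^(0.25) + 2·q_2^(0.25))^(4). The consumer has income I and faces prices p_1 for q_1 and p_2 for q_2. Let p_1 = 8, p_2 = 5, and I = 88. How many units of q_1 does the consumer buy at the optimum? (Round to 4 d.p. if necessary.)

q_1* = 8.1802

Substitute q_2 = (q_2/q_1)·q_1 into the budget: q_1* = I/(p_1 + p_2·(q_2/q_1)).
Numerically q_2/q_1 = 0.551535, so q_1* = 88/(8 + 5·0.551535) = 8.1802.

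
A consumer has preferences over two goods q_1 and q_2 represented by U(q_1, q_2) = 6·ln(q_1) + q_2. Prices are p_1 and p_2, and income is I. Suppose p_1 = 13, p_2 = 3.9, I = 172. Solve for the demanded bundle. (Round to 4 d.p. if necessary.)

q_1* = 1.8, q_2* = 38.1026

So q_1*(p_1,p_2) = 6·p_2/p_1, independent of income; and q_2* = (I − 6·p_2)/p_2.
At the given prices: q_1* = 6·3.9/13 = 1.8, and q_2* = 38.1026.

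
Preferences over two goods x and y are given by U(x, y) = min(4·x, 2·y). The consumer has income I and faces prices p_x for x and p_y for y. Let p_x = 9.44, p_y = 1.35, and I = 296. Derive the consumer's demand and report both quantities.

With perfect complements, no substitution: consume in ratio x:y = 2:4.
Budget: p_x·x + p_y·2·x = I, so (2·p_x + 4·p_y)·x = 2·I.
Demand: x*(p_x,p_y,I) = 2·I/(2·p_x + 4·p_y), y* = 4·I/(2·p_x + 4·p_y).
Here 2·9.44 + 4·1.35 = 24.28, giving x* = 24.3822 and y* = 48.7644.

x* = 24.3822, y* = 48.7644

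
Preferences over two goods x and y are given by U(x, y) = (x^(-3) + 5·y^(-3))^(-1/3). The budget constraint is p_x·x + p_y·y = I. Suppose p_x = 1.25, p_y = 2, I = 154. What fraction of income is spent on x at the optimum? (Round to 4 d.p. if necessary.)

MU_x ∝ x^(-4), MU_y ∝ 5·y^(-4), so MRS = (1/5)·(y/x)^(4) = p_x/p_y.
Hence y/x = (5·p_x/p_y)^(1/(4)), i.e. raised to the 0.25 power.
With the ratio pinned down, the budget gives x* = I/(p_x + p_y·(y/x)) and y* = (y/x)·x*.
Numerically y/x = 1.329574, so x* = 154/(1.25 + 2·1.329574) = 39.3948 and y* = 1.329574·39.3948 = 52.3783.
Expenditure on x: 1.25·39.3948 = 49.2435; share = 0.3198.

share on x = 0.3198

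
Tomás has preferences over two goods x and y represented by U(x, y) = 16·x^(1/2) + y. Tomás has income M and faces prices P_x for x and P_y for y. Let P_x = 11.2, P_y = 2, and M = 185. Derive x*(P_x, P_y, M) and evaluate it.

x* = 2.0408

Utility is quasi-linear in y; the FOC for x is 8/√x = P_x/P_y.
Solve: √x = 8·P_y/P_x, so x*(P_x,P_y) = (8·P_y/P_x)², and y* = (M − P_x·x*)/P_y.
Plugging in: x* = (8·2/11.2)² = 2.0408.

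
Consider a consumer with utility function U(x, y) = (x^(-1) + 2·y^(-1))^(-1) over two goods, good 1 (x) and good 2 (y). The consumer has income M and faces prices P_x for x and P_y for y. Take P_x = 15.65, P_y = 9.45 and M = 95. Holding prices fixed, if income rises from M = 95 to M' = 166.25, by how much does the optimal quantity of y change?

MRS = MU_x/MU_y = (1/2)·(y/x)^(2). Set equal to P_x/P_y.
Solve for the ratio: y/x = [2·P_x/P_y]^(0.5).
With the ratio pinned down, the budget gives x* = M/(P_x + P_y·(y/x)) and y* = (y/x)·x*.
Numerically y/x = 1.819937, so x* = 95/(15.65 + 9.45·1.819937) = 2.8921 and y* = 1.819937·2.8921 = 5.2634.
At M' = 166.25: y* = 9.2109. Change: 9.2109 − 5.2634 = 3.9475.

Δy* = 3.9475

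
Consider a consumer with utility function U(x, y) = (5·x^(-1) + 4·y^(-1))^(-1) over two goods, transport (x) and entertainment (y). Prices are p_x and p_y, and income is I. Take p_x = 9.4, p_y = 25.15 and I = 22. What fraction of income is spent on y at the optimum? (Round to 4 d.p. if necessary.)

MRS = MU_x/MU_y = (5/4)·(y/x)^(2). Set equal to p_x/p_y.
Hence y/x = ((4/5)·p_x/p_y)^(1/(2)), i.e. raised to the 0.5 power.
Substitute y = (y/x)·x into the budget: x* = I/(p_x + p_y·(y/x)).
Numerically y/x = 0.546814, so x* = 22/(9.4 + 25.15·0.546814) = 0.9502 and y* = 0.546814·0.9502 = 0.5196.
Expenditure on y: 25.15·0.5196 = 13.0679; share = 0.594.

share on y = 0.594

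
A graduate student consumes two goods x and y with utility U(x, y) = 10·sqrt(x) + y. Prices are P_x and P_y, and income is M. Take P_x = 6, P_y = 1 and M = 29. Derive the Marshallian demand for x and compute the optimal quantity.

Set MRS = P_x/P_y: 5·x^(−1/2) = P_x/P_y.
Solve: √x = 5·P_y/P_x, so x*(P_x,P_y) = (5·P_y/P_x)², and y* = (M − P_x·x*)/P_y.
Plugging in: x* = (5·1/6)² = 0.6944.

x* = 0.6944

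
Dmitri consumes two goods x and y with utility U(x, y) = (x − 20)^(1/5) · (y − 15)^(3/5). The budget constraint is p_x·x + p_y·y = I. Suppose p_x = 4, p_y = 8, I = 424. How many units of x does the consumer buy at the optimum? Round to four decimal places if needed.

x* = 34

This is Cobb-Douglas in (x−20, y−15): tangency gives 0.2·p_y·(y−15) = 0.6·p_x·(x−20).
After buying the subsistence bundle (20, 15), a share 0.25 of the remaining income goes to x: x* = 20 + 0.25·(I − 20p_x − 15p_y)/p_x.
Discretionary income = 424 − 20·4 − 15·8 = 224; x* = 20 + 0.25·224/4 = 34.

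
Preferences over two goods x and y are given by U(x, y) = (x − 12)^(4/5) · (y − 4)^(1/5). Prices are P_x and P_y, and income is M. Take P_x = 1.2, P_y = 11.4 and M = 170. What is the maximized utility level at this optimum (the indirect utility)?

V = 35.4278

Substituting into the budget: x* = 12 + 0.8·(M − 12·P_x − 4·P_y)/P_x, and y* = 4 + 0.2·(…)/P_y.
Discretionary income = 170 − 12·1.2 − 4·11.4 = 110; x* = 12 + 0.8·110/1.2 = 85.3333; y* = 4 + 0.2·110/11.4 = 5.9298.
Utility at the optimum: U(85.3333, 5.9298) = 35.4278.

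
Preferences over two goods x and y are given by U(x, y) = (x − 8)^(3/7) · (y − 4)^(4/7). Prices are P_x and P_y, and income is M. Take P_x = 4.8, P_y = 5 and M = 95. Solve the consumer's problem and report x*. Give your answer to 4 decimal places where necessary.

After buying the subsistence bundle (8, 4), a share 3/7 of the remaining income goes to x: x* = 8 + 3/7·(M − 8P_x − 4P_y)/P_x.
Discretionary income = 95 − 8·4.8 − 4·5 = 36.6; x* = 8 + 3/7·36.6/4.8 = 11.2679.

x* = 11.2679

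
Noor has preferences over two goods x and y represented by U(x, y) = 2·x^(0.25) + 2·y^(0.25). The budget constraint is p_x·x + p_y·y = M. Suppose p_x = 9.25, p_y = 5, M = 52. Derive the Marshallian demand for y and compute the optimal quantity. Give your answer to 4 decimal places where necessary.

MRS = MU_x/MU_y = (y/x)^(0.75). Set equal to p_x/p_y.
Hence y/x = (p_x/p_y)^(1/(0.75)), i.e. raised to the 4/3 power.
With the ratio pinned down, the budget gives x* = M/(p_x + p_y·(y/x)) and y* = (y/x)·x*.
Numerically y/x = 2.271062, so x* = 52/(9.25 + 5·2.271062) = 2.5236 and y* = 2.271062·2.5236 = 5.7313.

y* = 5.7313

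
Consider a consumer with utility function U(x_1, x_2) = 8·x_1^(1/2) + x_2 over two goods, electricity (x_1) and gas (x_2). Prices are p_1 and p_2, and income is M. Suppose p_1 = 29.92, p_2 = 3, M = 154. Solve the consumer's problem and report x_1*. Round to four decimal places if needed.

Thus x_1* = (4·p_2/p_1)² — independent of M — with the rest of income spent on x_2.
Plugging in: x_1* = (4·3/29.92)² = 0.1609.

x_1* = 0.1609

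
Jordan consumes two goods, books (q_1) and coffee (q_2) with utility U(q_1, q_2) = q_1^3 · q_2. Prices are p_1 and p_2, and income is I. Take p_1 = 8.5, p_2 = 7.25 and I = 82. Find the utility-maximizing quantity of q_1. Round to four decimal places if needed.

q_1* = 7.2353

At p_1=8.5, p_2=7.25, I=82: q_1* = 0.75·82/8.5 = 7.2353.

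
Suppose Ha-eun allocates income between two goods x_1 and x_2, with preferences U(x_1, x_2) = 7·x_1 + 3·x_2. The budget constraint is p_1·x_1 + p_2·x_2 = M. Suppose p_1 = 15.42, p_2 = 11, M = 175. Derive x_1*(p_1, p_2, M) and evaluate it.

x_1* = 11.3489

Perfect substitutes: compare marginal utility per dollar. 7/p_1 vs 3/p_2 → 0.454 vs 0.2727.
x_1 gives more utility per dollar, so spend all income on x_1: x_1* = M/p_1, x_2* = 0.
Numerically: x_1* = 11.3489, x_2* = 0.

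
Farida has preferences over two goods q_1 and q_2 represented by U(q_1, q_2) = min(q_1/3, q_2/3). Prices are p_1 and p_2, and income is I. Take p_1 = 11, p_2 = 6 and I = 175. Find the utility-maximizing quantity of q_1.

q_1* = 10.2941

Leontief preferences: the optimum is at the kink where q_1/3 = q_2/3, i.e. q_2 = q_1.
Budget: p_1·q_1 + p_2·q_1 = I, so (3·p_1 + 3·p_2)·q_1 = 3·I.
Demand: q_1*(p_1,p_2,I) = 3·I/(3·p_1 + 3·p_2), q_2* = 3·I/(3·p_1 + 3·p_2).
Here 3·11 + 3·6 = 51, giving q_1* = 10.2941.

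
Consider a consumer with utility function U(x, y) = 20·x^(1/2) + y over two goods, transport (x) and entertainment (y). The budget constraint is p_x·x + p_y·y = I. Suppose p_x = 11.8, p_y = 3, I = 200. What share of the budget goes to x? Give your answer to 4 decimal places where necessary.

MU_x = 10/√x, MU_y = 1. Tangency: 10/√x = p_x/p_y.
Thus x* = (10·p_y/p_x)² — independent of I — with the rest of income spent on y.
Plugging in: x* = (10·3/11.8)² = 6.4637, y* = 41.2429.
Expenditure on x: 11.8·6.4637 = 76.2712; share = 0.3814.

share on x = 0.3814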